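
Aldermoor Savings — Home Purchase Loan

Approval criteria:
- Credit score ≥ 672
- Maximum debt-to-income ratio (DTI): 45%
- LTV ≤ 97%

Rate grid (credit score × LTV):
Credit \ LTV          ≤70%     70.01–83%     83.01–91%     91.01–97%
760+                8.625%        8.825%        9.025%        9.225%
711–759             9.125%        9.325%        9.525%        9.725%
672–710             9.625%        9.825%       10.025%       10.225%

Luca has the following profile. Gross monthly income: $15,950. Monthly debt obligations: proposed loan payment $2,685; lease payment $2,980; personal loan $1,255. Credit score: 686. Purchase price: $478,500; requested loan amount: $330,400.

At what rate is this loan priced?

9.625%

Credit score 686 ≥ 672; Total monthly debts = (2,685 + 2,980 + 1,255) = 6,920. Debt-to-income = 6,920/15,950 = 43.4% — meets 45% limit
LTV = 330,400/478,500 = 69% ≤ 97%
Credit 686 → row 672–710; LTV 69% → column ≤70%. Grid cell → 9.625%.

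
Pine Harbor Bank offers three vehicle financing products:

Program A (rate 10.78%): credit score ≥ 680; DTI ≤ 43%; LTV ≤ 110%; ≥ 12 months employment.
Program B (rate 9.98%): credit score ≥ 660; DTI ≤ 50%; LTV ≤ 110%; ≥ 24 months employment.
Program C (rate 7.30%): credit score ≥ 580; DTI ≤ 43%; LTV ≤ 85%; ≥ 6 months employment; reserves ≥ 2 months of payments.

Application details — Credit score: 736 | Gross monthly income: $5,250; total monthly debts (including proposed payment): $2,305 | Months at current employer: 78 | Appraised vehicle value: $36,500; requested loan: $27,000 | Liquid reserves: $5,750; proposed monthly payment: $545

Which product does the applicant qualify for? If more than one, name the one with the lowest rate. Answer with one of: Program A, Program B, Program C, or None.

Program B

DTI = 2,305/5,250 = 43.9%.
LTV = 27,000/36,500 = 74%.
Reserves = 5,750/545 = 10.6 months.
Program A: score 736 ≥ 680; DTI 43.9% > 43%; LTV 74% ≤ 110%; employment 78 ≥ 12 mo → does not qualify.
Program B: score 736 ≥ 660; DTI 43.9% ≤ 50%; LTV 74% ≤ 110%; employment 78 ≥ 24 mo → qualifies.
Program C: score 736 ≥ 580; DTI 43.9% > 43%; LTV 74% ≤ 85%; employment 78 ≥ 6 mo; reserves 10.6 ≥ 2 mo → does not qualify.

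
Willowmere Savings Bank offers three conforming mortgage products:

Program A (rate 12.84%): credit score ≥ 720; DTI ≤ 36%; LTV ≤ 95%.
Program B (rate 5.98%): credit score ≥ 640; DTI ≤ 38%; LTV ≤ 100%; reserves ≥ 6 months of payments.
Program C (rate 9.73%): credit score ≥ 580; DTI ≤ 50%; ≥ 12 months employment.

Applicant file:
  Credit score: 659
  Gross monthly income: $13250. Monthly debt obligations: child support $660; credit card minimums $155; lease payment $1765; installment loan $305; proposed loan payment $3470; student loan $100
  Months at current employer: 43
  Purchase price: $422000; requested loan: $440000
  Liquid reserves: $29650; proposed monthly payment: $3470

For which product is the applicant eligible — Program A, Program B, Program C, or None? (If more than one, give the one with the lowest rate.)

Program C

Total debts = (660 + 155 + 1,765 + 305 + 3,470 + 100) = 6,455; DTI = 6,455/13,250 = 48.7%.
LTV = 440,000/422,000 = 104.3%.
Reserves = 29,650/3,470 = 8.5 months.
Program A: score 659 < 720; DTI 48.7% > 36%; LTV 104.3% > 95% → does not qualify.
Program B: score 659 ≥ 640; DTI 48.7% > 38%; LTV 104.3% > 100%; reserves 8.5 ≥ 6 mo → does not qualify.
Program C: score 659 ≥ 580; DTI 48.7% ≤ 50%; employment 43 ≥ 12 mo → qualifies.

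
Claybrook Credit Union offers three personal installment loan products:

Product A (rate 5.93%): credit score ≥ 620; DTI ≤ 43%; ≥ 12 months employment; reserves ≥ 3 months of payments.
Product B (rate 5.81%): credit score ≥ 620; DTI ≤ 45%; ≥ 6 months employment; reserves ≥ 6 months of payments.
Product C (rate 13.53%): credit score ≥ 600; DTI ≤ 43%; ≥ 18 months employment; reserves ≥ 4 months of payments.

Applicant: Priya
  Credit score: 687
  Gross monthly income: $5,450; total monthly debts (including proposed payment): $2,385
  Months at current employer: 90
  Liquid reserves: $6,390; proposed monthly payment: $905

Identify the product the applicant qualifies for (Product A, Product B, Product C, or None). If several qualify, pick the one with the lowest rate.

DTI = 2,385/5,450 = 43.8%.
Reserves = 6,390/905 = 7.1 months.
Product A: score 687 ≥ 620; DTI 43.8% > 43%; employment 90 ≥ 12 mo; reserves 7.1 ≥ 3 mo → does not qualify.
Product B: score 687 ≥ 620; DTI 43.8% ≤ 45%; employment 90 ≥ 6 mo; reserves 7.1 ≥ 6 mo → qualifies.
Product C: score 687 ≥ 600; DTI 43.8% > 43%; employment 90 ≥ 18 mo; reserves 7.1 ≥ 4 mo → does not qualify.

Product B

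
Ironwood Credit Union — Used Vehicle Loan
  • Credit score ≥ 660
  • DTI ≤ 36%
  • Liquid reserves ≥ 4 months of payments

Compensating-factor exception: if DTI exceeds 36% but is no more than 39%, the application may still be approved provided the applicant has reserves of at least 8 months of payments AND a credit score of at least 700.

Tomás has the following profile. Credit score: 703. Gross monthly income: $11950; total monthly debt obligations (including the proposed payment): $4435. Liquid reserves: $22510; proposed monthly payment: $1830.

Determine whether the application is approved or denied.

Approved

Credit score 703 ≥ 660 (meets base)
DTI = 4,435/11,950 = 37.1% > 36% — standard DTI limit exceeded.
Liquid reserves cover 22,510/1,830 = 12.3 months — ≥ 4 required
37.1% falls in the override range (36%–39%), so the compensating-factor test applies.
Override check — reserves: 12.3 mo (ok); score: 703 (ok).
Both compensating conditions met → exception applies.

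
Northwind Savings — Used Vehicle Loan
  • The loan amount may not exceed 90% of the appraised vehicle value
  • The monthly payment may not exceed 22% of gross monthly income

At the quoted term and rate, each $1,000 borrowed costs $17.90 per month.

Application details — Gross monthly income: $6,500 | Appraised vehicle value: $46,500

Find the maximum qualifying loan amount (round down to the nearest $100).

Payment cap: 22% × $6,500 = $1,430/month.
At $17.90 per $1,000, that supports 1,430/17.90 × 1,000 ≈ $79,888 → $79,800.
LTV cap: 90% × $46,500 = $41,850 → $41,800.
Binding constraint: loan-to-value.

$41,800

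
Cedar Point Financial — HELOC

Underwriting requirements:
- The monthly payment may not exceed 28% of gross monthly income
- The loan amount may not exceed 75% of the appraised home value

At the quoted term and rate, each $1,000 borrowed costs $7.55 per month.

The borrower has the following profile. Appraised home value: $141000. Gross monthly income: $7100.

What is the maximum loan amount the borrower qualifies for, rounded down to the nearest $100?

Payment cap: 28% × $7,100 = $1,988/month.
At $7.55 per $1,000, that supports 1,988/7.55 × 1,000 ≈ $263,311 → $263,300.
LTV cap: 75% × $141,000 = $105,750 → $105,700.
Binding constraint: loan-to-value.

$105,700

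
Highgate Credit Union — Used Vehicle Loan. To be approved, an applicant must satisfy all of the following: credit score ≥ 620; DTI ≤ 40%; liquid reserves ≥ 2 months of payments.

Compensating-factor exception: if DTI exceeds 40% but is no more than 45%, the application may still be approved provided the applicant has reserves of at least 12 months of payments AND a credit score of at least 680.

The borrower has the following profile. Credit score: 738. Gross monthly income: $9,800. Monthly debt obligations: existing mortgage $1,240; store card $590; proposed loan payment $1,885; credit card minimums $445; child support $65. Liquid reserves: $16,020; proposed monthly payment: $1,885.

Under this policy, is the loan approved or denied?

Denied

Credit score 738 ≥ 620 (meets base)
Total debts = (1,240 + 590 + 1,885 + 445 + 65) = 4,225. DTI = 4,225/9,800 = 43.1% > 40% — standard DTI limit exceeded.
Reserves: 16,020 ÷ 1,885 = 8.5 months (meets 2-month minimum)
43.1% falls in the override range (40%–45%), so the compensating-factor test applies.
Override check — reserves: 8.5 mo (short of 12); score: 738 (ok).
Override conditions not both satisfied; exception does not apply.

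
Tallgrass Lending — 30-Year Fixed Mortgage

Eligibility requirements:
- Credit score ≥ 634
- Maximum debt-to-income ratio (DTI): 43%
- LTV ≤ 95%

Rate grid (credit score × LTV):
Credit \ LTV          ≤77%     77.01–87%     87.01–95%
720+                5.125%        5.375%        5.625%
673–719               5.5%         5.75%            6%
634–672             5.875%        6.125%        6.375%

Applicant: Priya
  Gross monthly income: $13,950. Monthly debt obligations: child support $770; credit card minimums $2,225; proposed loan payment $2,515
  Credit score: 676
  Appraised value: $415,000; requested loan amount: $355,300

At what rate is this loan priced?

Credit score 676 ≥ 634; Total monthly debts = (770 + 2,225 + 2,515) = 5,510. DTI: 5,510 ÷ 13,950 = 39.5%, within the 43% cap
LTV = 355,300/415,000 = 85.6% ≤ 95%
Score 676 is in the 673–719 band; LTV 85.6% is in the 77.01–87% band → 5.75%.

5.75%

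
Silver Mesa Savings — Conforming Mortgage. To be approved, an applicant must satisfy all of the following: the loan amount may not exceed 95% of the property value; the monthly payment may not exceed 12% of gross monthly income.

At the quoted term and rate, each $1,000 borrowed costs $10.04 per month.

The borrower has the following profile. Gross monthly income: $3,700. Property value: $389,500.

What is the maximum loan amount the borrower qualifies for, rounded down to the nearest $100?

Payment cap: 12% × $3,700 = $444/month.
At $10.04 per $1,000, that supports 444/10.04 × 1,000 ≈ $44,223 → $44,200.
LTV cap: 95% × $389,500 = $370,025 → $370,000.
Binding constraint: payment-to-income.

$44,200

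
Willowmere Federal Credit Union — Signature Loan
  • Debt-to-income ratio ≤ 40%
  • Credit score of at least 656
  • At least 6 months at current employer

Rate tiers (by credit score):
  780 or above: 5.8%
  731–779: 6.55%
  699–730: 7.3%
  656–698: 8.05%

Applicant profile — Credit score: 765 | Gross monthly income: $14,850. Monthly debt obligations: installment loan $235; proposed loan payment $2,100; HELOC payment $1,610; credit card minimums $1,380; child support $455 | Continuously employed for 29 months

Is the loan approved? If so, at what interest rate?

Credit score 765 ≥ 656 (meets minimum)
Total monthly debts = (235 + 2,100 + 1,610 + 1,380 + 455) = 5,780. Debt-to-income = 5,780/14,850 = 38.9% — meets 40% limit
Employment 29 ≥ 6 months
All requirements met. Score 765 falls in the 731–779 tier → 6.55%.

Approved at 6.55%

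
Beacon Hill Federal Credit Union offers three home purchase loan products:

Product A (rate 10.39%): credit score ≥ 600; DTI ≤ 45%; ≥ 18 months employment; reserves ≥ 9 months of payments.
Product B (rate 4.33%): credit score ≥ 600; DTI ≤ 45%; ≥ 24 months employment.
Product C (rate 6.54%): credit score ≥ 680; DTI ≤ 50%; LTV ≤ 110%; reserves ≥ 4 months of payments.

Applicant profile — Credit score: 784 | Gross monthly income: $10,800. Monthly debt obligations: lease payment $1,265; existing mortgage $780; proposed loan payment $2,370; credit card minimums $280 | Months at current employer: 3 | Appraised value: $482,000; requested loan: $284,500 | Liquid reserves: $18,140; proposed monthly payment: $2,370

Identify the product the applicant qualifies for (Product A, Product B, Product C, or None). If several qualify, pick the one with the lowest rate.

Product C

Total debts = (1,265 + 780 + 2,370 + 280) = 4,695; DTI = 4,695/10,800 = 43.5%.
LTV = 284,500/482,000 = 59%.
Reserves = 18,140/2,370 = 7.7 months.
Product A: score 784 ≥ 600; DTI 43.5% ≤ 45%; employment 3 < 18 mo; reserves 7.7 < 9 mo → does not qualify.
Product B: score 784 ≥ 600; DTI 43.5% ≤ 45%; employment 3 < 24 mo → does not qualify.
Product C: score 784 ≥ 680; DTI 43.5% ≤ 50%; LTV 59% ≤ 110%; reserves 7.7 ≥ 4 mo → qualifies.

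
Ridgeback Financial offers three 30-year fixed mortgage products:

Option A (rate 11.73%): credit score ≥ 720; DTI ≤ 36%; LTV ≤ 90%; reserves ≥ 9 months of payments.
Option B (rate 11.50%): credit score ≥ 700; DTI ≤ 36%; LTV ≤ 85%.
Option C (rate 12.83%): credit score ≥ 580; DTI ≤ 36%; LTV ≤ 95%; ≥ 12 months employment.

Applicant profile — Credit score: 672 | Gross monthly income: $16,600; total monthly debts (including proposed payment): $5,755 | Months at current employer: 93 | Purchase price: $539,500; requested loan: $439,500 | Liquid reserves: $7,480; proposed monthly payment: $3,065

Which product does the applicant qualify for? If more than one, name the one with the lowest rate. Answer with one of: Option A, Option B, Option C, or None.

DTI = 5,755/16,600 = 34.7%.
LTV = 439,500/539,500 = 81.5%.
Reserves = 7,480/3,065 = 2.4 months.
Option A: score 672 < 720; DTI 34.7% ≤ 36%; LTV 81.5% ≤ 90%; reserves 2.4 < 9 mo → does not qualify.
Option B: score 672 < 700; DTI 34.7% ≤ 36%; LTV 81.5% ≤ 85% → does not qualify.
Option C: score 672 ≥ 580; DTI 34.7% ≤ 36%; LTV 81.5% ≤ 95%; employment 93 ≥ 12 mo → qualifies.

Option C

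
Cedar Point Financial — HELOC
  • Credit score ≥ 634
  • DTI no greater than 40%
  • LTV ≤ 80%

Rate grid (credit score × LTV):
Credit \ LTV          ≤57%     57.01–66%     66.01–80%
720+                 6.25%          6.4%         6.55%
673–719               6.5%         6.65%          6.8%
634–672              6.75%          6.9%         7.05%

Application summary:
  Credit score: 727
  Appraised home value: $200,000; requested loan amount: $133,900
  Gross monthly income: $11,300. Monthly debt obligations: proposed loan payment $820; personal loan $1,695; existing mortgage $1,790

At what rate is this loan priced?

6.55%

Credit score 727 ≥ 634; Total monthly debts = (820 + 1,695 + 1,790) = 4,305. DTI: 4,305 ÷ 11,300 = 38.1%, within the 40% cap
LTV = 133,900/200,000 = 67% ≤ 80%
Row: 727 falls in 720+. Column: 67% falls in 66.01–80%. Rate = 6.55%.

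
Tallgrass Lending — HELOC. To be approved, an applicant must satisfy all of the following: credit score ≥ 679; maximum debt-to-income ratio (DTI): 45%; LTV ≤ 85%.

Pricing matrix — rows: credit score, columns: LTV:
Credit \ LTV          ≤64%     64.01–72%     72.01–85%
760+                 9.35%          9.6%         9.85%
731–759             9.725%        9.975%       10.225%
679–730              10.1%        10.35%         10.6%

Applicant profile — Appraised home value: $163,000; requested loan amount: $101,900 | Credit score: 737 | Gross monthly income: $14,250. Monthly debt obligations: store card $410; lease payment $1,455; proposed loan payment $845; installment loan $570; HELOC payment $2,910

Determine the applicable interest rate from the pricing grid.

Credit score 737 ≥ 679; Total monthly debts = (410 + 1,455 + 845 + 570 + 2,910) = 6,190. DTI = 6,190/14,250 = 43.4% ≤ 45%
LTV: 101,900 ÷ 163,000 = 62.5%, within 85% cap
Row: 737 falls in 731–759. Column: 62.5% falls in ≤64%. Rate = 9.725%.

9.725%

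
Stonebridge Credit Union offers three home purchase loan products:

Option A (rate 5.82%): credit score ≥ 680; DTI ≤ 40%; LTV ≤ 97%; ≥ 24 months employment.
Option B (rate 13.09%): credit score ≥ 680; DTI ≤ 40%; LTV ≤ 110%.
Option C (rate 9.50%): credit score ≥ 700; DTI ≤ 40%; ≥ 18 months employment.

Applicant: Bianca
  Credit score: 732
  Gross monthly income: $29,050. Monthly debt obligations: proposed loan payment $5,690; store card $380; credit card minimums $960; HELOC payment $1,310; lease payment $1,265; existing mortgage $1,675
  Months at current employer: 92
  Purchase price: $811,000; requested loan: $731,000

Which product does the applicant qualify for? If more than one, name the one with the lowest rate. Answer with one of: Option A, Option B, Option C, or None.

Total debts = (5,690 + 380 + 960 + 1,310 + 1,265 + 1,675) = 11,280; DTI = 11,280/29,050 = 38.8%.
LTV = 731,000/811,000 = 90.1%.
Option A: score 732 ≥ 680; DTI 38.8% ≤ 40%; LTV 90.1% ≤ 97%; employment 92 ≥ 24 mo → qualifies.
Option B: score 732 ≥ 680; DTI 38.8% ≤ 40%; LTV 90.1% ≤ 110% → qualifies.
Option C: score 732 ≥ 700; DTI 38.8% ≤ 40%; employment 92 ≥ 18 mo → qualifies.
Qualifying: Option A, Option B, Option C. Lowest rate is 5.82% → Option A.

Option A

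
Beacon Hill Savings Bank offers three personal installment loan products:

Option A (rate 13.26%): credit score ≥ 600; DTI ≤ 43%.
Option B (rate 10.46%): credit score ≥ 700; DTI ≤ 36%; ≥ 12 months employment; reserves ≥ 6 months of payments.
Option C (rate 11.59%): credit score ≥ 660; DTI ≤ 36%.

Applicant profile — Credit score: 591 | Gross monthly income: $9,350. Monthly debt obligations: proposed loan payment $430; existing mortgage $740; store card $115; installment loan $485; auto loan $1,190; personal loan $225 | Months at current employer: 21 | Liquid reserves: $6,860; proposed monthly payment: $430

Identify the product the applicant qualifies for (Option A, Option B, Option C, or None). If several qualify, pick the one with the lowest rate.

None

Total debts = (430 + 740 + 115 + 485 + 1,190 + 225) = 3,185; DTI = 3,185/9,350 = 34.1%.
Reserves = 6,860/430 = 16.0 months.
Option A: score 591 < 600; DTI 34.1% ≤ 43% → does not qualify.
Option B: score 591 < 700; DTI 34.1% ≤ 36%; employment 21 ≥ 12 mo; reserves 16.0 ≥ 6 mo → does not qualify.
Option C: score 591 < 660; DTI 34.1% ≤ 36% → does not qualify.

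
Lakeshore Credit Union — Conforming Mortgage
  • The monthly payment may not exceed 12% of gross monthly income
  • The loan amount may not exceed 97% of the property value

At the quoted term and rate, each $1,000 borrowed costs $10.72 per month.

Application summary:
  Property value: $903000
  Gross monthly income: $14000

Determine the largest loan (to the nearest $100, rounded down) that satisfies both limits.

Payment cap: 12% × $14,000 = $1,680/month.
At $10.72 per $1,000, that supports 1,680/10.72 × 1,000 ≈ $156,716 → $156,700.
LTV cap: 97% × $903,000 = $875,910 → $875,900.
Binding constraint: payment-to-income.

$156,700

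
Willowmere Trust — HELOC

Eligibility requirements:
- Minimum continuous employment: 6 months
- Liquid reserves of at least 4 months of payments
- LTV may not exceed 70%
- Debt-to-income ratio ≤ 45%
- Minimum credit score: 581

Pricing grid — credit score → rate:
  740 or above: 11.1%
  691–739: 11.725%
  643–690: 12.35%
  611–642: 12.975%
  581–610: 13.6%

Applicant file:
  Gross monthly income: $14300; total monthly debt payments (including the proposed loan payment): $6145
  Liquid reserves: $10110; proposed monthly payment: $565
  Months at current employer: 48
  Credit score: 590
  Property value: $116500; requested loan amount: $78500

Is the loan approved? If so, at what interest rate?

Credit score 590 ≥ 581 (meets minimum)
Reserves = 10,110/565 = 17.9 months ≥ 4
Employment 48 ≥ 6 months
LTV: 78,500 ÷ 116,500 = 67.4%, within 70% cap
DTI = 6,145/14,300 = 43% ≤ 45%
All requirements met. Score 590 falls in the 581–610 tier → 13.6%.

Approved at 13.6%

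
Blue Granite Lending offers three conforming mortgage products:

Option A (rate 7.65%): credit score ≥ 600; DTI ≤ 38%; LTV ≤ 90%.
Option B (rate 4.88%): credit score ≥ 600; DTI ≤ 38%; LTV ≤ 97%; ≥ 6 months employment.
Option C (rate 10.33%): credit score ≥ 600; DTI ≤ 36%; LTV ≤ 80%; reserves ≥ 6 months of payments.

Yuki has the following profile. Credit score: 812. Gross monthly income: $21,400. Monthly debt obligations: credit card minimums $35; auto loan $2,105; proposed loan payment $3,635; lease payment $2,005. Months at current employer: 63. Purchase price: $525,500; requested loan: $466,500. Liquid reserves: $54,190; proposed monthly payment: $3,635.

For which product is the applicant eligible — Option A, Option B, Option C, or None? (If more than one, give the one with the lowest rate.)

Total debts = (35 + 2,105 + 3,635 + 2,005) = 7,780; DTI = 7,780/21,400 = 36.4%.
LTV = 466,500/525,500 = 88.8%.
Reserves = 54,190/3,635 = 14.9 months.
Option A: score 812 ≥ 600; DTI 36.4% ≤ 38%; LTV 88.8% ≤ 90% → qualifies.
Option B: score 812 ≥ 600; DTI 36.4% ≤ 38%; LTV 88.8% ≤ 97%; employment 63 ≥ 6 mo → qualifies.
Option C: score 812 ≥ 600; DTI 36.4% > 36%; LTV 88.8% > 80%; reserves 14.9 ≥ 6 mo → does not qualify.
Qualifying: Option A, Option B. Lowest rate is 4.88% → Option B.

Option B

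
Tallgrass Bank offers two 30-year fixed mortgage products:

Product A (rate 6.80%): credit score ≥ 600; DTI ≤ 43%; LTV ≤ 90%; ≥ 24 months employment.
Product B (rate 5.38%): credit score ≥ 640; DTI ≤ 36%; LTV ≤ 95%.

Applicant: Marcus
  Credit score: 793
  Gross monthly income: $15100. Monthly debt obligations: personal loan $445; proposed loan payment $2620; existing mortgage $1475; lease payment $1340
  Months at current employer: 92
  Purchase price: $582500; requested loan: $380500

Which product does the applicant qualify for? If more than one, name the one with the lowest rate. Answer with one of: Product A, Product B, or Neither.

Total debts = (445 + 2,620 + 1,475 + 1,340) = 5,880; DTI = 5,880/15,100 = 38.9%.
LTV = 380,500/582,500 = 65.3%.
Product A: score 793 ≥ 600; DTI 38.9% ≤ 43%; LTV 65.3% ≤ 90%; employment 92 ≥ 24 mo → qualifies.
Product B: score 793 ≥ 640; DTI 38.9% > 36%; LTV 65.3% ≤ 95% → does not qualify.

Product A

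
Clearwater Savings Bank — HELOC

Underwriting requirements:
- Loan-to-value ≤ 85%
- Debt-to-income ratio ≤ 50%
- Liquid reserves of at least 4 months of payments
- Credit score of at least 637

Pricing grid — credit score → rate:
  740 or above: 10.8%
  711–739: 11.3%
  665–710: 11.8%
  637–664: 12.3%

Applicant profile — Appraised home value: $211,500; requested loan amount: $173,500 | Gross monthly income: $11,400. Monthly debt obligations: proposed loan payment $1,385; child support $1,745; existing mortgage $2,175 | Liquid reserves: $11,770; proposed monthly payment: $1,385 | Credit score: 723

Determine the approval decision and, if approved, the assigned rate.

Approved at 11.3%

Credit score 723 ≥ 637 (meets minimum)
Liquid reserves cover 11,770/1,385 = 8.5 months — ≥ 4 required
Total monthly debts = (1,385 + 1,745 + 2,175) = 5,305. Debt-to-income = 5,305/11,400 = 46.5% — meets 50% limit
Loan-to-value = 173,500/211,500 = 82% — pass (85% max)
All requirements met. Score 723 falls in the 711–739 tier → 11.3%.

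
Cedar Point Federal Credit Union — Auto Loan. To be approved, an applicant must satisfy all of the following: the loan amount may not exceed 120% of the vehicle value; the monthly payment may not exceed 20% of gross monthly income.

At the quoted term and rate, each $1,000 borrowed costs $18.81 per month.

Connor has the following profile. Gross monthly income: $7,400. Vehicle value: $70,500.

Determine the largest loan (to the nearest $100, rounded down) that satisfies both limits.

$78,600

Payment cap: 20% × $7,400 = $1,480/month.
At $18.81 per $1,000, that supports 1,480/18.81 × 1,000 ≈ $78,681 → $78,600.
LTV cap: 120% × $70,500 = $84,600 → $84,600.
Binding constraint: payment-to-income.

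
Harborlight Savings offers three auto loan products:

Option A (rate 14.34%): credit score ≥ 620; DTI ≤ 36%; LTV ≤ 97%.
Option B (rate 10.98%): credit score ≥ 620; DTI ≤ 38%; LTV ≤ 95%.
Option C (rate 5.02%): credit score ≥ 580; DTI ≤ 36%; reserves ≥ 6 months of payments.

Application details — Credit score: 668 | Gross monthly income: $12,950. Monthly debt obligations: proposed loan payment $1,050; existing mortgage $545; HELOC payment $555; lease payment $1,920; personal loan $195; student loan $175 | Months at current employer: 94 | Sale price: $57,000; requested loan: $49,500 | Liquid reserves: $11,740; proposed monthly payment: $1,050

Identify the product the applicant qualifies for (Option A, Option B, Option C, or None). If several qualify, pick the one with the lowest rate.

Option C

Total debts = (1,050 + 545 + 555 + 1,920 + 195 + 175) = 4,440; DTI = 4,440/12,950 = 34.3%.
LTV = 49,500/57,000 = 86.8%.
Reserves = 11,740/1,050 = 11.2 months.
Option A: score 668 ≥ 620; DTI 34.3% ≤ 36%; LTV 86.8% ≤ 97% → qualifies.
Option B: score 668 ≥ 620; DTI 34.3% ≤ 38%; LTV 86.8% ≤ 95% → qualifies.
Option C: score 668 ≥ 580; DTI 34.3% ≤ 36%; reserves 11.2 ≥ 6 mo → qualifies.
Qualifying: Option A, Option B, Option C. Lowest rate is 5.02% → Option C.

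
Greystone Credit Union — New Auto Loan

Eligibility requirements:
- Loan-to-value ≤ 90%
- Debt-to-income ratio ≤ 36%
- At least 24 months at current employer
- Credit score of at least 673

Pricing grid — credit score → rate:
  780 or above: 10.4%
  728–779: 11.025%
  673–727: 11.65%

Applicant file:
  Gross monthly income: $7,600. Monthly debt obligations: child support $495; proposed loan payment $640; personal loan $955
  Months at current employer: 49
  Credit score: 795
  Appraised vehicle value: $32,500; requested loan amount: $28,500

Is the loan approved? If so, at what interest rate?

Approved at 10.4%

Credit score 795 ≥ 673 (meets minimum)
LTV = 28,500/32,500 = 87.7% ≤ 90%
Total monthly debts = (495 + 640 + 955) = 2,090. Debt-to-income = 2,090/7,600 = 27.5% — meets 36% limit
Employment 49 ≥ 24 months
All requirements met. Score 795 falls in the 780 or above tier → 10.4%.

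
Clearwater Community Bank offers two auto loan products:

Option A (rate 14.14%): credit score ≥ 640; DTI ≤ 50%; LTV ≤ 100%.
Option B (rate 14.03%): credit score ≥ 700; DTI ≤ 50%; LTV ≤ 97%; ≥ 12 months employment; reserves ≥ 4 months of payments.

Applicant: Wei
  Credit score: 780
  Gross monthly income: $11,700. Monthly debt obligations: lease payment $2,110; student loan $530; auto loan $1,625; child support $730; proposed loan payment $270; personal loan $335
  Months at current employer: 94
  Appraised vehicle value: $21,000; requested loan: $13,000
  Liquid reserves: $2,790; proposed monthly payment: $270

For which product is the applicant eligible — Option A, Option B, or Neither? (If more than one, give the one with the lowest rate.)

Option B

Total debts = (2,110 + 530 + 1,625 + 730 + 270 + 335) = 5,600; DTI = 5,600/11,700 = 47.9%.
LTV = 13,000/21,000 = 61.9%.
Reserves = 2,790/270 = 10.3 months.
Option A: score 780 ≥ 640; DTI 47.9% ≤ 50%; LTV 61.9% ≤ 100% → qualifies.
Option B: score 780 ≥ 700; DTI 47.9% ≤ 50%; LTV 61.9% ≤ 97%; employment 94 ≥ 12 mo; reserves 10.3 ≥ 4 mo → qualifies.
Qualifying: Option A, Option B. Lowest rate is 14.03% → Option B.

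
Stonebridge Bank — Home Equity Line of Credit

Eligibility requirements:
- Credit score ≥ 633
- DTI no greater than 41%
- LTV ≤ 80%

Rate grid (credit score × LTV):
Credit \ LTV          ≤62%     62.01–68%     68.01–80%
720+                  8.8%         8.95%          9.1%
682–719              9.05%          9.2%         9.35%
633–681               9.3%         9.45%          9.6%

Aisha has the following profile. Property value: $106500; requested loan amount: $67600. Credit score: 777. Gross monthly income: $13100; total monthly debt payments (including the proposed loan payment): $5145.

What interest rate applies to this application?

8.95%

Credit score 777 ≥ 633; Debt-to-income = 5,145/13,100 = 39.3% — meets 41% limit
LTV = 67,600/106,500 = 63.5% ≤ 80%
Score 777 is in the 720+ band; LTV 63.5% is in the 62.01–68% band → 8.95%.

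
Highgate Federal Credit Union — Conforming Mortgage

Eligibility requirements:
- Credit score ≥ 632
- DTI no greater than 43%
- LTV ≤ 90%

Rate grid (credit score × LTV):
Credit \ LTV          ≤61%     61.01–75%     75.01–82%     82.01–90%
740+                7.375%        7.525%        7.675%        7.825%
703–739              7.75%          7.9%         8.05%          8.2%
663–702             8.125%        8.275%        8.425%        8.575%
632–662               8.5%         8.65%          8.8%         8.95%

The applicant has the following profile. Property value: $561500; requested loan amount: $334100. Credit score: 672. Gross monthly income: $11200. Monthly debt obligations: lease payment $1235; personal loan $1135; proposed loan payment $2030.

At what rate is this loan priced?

8.125%

Credit score 672 ≥ 632; Total monthly debts = (1,235 + 1,135 + 2,030) = 4,400. Debt-to-income = 4,400/11,200 = 39.3% — meets 43% limit
LTV: 334,100 ÷ 561,500 = 59.5%, within 90% cap
Score 672 is in the 663–702 band; LTV 59.5% is in the ≤61% band → 8.125%.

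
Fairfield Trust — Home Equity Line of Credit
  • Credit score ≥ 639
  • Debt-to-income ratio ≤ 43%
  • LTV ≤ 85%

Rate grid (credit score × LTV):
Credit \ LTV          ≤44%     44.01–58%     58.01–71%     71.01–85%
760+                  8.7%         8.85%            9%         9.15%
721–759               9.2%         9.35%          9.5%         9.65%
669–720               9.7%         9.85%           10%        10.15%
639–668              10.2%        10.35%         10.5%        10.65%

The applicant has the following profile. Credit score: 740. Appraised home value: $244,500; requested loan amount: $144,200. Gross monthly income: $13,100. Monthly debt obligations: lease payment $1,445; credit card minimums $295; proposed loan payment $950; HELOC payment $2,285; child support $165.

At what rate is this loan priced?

9.5%

Credit score 740 ≥ 639; Total monthly debts = (1,445 + 295 + 950 + 2,285 + 165) = 5,140. DTI = 5,140/13,100 = 39.2% ≤ 43%
LTV = 144,200/244,500 = 59% ≤ 85%
Credit 740 → row 721–759; LTV 59% → column 58.01–71%. Grid cell → 9.5%.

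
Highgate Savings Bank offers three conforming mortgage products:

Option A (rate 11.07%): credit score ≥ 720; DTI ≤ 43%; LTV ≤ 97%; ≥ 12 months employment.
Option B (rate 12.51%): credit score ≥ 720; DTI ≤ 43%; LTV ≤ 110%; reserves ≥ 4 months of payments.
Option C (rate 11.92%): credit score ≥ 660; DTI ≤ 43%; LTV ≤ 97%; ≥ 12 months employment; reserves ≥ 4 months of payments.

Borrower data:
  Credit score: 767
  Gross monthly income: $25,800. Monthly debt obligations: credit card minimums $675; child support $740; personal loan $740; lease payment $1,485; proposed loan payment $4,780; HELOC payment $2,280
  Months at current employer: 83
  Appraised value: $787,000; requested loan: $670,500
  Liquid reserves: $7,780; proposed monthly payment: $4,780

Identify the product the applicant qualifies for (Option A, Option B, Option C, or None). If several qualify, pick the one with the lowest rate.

Option A

Total debts = (675 + 740 + 740 + 1,485 + 4,780 + 2,280) = 10,700; DTI = 10,700/25,800 = 41.5%.
LTV = 670,500/787,000 = 85.2%.
Reserves = 7,780/4,780 = 1.6 months.
Option A: score 767 ≥ 720; DTI 41.5% ≤ 43%; LTV 85.2% ≤ 97%; employment 83 ≥ 12 mo → qualifies.
Option B: score 767 ≥ 720; DTI 41.5% ≤ 43%; LTV 85.2% ≤ 110%; reserves 1.6 < 4 mo → does not qualify.
Option C: score 767 ≥ 660; DTI 41.5% ≤ 43%; LTV 85.2% ≤ 97%; employment 83 ≥ 12 mo; reserves 1.6 < 4 mo → does not qualify.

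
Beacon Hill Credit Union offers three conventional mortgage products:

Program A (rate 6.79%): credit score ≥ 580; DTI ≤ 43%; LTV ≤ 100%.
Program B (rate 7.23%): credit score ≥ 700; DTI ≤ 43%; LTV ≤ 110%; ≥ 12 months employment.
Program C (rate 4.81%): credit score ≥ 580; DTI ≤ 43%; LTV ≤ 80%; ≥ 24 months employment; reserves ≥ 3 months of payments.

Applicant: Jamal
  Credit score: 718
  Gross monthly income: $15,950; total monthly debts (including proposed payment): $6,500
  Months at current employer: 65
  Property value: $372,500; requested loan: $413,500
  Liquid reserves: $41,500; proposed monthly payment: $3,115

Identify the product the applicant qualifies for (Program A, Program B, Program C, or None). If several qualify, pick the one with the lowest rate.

DTI = 6,500/15,950 = 40.8%.
LTV = 413,500/372,500 = 111%.
Reserves = 41,500/3,115 = 13.3 months.
Program A: score 718 ≥ 580; DTI 40.8% ≤ 43%; LTV 111% > 100% → does not qualify.
Program B: score 718 ≥ 700; DTI 40.8% ≤ 43%; LTV 111% > 110%; employment 65 ≥ 12 mo → does not qualify.
Program C: score 718 ≥ 580; DTI 40.8% ≤ 43%; LTV 111% > 80%; employment 65 ≥ 24 mo; reserves 13.3 ≥ 3 mo → does not qualify.

None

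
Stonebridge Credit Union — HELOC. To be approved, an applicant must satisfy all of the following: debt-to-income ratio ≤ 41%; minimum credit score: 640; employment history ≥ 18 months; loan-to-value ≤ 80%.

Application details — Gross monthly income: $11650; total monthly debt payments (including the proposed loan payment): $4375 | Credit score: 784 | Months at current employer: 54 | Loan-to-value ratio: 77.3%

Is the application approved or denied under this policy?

DTI: 4,375 ÷ 11,650 = 37.6%, within the 41% cap
Credit score 784 ≥ 640 (meets)
Employment 54 ≥ 18 months
LTV 77.3% ≤ 80%
All criteria satisfied.

Approved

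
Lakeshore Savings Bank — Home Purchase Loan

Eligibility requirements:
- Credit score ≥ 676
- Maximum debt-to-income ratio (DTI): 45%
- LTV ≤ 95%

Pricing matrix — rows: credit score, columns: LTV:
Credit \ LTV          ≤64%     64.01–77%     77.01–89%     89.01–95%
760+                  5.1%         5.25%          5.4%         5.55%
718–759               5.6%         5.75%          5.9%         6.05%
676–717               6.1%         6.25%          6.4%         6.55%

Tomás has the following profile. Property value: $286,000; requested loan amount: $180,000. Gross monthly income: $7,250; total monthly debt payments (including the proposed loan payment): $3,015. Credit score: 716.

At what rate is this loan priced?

6.1%

Credit score 716 ≥ 676; DTI = 3,015/7,250 = 41.6% ≤ 45%
Loan-to-value = 180,000/286,000 = 62.9% — pass (95% max)
Score 716 is in the 676–717 band; LTV 62.9% is in the ≤64% band → 6.1%.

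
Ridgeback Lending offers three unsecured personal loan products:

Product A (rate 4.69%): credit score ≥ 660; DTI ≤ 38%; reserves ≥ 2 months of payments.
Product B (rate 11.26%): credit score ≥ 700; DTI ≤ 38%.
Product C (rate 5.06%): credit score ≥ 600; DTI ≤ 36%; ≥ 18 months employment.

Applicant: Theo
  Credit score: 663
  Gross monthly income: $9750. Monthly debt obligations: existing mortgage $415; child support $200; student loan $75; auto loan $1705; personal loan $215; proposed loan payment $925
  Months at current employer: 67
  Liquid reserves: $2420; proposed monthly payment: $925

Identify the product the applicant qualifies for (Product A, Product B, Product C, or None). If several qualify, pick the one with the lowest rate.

Total debts = (415 + 200 + 75 + 1,705 + 215 + 925) = 3,535; DTI = 3,535/9,750 = 36.3%.
Reserves = 2,420/925 = 2.6 months.
Product A: score 663 ≥ 660; DTI 36.3% ≤ 38%; reserves 2.6 ≥ 2 mo → qualifies.
Product B: score 663 < 700; DTI 36.3% ≤ 38% → does not qualify.
Product C: score 663 ≥ 600; DTI 36.3% > 36%; employment 67 ≥ 18 mo → does not qualify.

Product A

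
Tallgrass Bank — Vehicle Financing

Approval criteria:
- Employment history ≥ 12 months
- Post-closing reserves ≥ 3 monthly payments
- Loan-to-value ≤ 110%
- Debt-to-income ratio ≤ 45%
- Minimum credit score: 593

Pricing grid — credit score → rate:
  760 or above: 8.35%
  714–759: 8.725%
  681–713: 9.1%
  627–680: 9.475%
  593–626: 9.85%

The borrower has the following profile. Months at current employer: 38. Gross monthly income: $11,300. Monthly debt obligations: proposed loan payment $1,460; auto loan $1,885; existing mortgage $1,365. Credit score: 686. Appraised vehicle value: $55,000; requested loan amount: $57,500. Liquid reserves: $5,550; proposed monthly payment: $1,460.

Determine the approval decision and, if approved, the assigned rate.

Approved at 9.1%

Credit score 686 ≥ 593 (meets minimum)
Total monthly debts = (1,460 + 1,885 + 1,365) = 4,710. Debt-to-income = 4,710/11,300 = 41.7% — meets 45% limit
Employment 38 ≥ 12 months
LTV: 57,500 ÷ 55,000 = 104.5%, within 110% cap
Liquid reserves cover 5,550/1,460 = 3.8 months — ≥ 3 required
All requirements met. Score 686 falls in the 681–713 tier → 9.1%.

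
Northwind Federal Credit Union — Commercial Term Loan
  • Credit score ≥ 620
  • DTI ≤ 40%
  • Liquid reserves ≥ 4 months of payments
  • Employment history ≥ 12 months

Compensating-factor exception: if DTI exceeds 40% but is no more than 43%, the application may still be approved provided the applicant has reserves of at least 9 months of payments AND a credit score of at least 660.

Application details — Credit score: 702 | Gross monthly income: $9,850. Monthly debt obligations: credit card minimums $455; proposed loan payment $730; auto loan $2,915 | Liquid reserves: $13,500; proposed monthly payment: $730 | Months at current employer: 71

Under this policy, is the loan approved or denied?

Approved

Credit score 702 ≥ 620 (meets base)
Total debts = (455 + 730 + 2,915) = 4,100. DTI = 4,100/9,850 = 41.6% > 40% — standard DTI limit exceeded.
Reserves: 13,500 ÷ 730 = 18.5 months (meets 4-month minimum)
Employment 71 ≥ 12 months
41.6% falls in the override range (40%–43%), so the compensating-factor test applies.
Override check — reserves: 18.5 mo (ok); score: 702 (ok).
Both override conditions satisfied; DTI exception granted.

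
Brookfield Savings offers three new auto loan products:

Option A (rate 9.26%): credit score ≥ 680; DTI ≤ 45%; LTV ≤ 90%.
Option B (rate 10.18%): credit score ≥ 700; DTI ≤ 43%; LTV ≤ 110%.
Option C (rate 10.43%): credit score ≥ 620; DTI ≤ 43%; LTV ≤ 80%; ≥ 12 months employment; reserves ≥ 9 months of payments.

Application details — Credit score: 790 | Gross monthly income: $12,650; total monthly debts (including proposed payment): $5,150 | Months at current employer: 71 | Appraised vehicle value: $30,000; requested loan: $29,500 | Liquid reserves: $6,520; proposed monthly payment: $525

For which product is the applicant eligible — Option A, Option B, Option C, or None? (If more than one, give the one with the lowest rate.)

DTI = 5,150/12,650 = 40.7%.
LTV = 29,500/30,000 = 98.3%.
Reserves = 6,520/525 = 12.4 months.
Option A: score 790 ≥ 680; DTI 40.7% ≤ 45%; LTV 98.3% > 90% → does not qualify.
Option B: score 790 ≥ 700; DTI 40.7% ≤ 43%; LTV 98.3% ≤ 110% → qualifies.
Option C: score 790 ≥ 620; DTI 40.7% ≤ 43%; LTV 98.3% > 80%; employment 71 ≥ 12 mo; reserves 12.4 ≥ 9 mo → does not qualify.

Option B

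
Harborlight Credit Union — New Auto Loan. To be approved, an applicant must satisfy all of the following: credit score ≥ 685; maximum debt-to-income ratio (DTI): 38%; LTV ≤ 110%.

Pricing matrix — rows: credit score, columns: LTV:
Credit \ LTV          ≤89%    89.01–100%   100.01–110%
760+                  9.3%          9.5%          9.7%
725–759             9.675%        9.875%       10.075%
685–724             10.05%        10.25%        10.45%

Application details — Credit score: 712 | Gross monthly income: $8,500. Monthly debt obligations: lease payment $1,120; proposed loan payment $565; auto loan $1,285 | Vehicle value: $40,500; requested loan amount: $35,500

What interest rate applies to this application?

10.05%

Credit score 712 ≥ 685; Total monthly debts = (1,120 + 565 + 1,285) = 2,970. Debt-to-income = 2,970/8,500 = 34.9% — meets 38% limit
Loan-to-value = 35,500/40,500 = 87.7% — pass (110% max)
Score 712 is in the 685–724 band; LTV 87.7% is in the ≤89% band → 10.05%.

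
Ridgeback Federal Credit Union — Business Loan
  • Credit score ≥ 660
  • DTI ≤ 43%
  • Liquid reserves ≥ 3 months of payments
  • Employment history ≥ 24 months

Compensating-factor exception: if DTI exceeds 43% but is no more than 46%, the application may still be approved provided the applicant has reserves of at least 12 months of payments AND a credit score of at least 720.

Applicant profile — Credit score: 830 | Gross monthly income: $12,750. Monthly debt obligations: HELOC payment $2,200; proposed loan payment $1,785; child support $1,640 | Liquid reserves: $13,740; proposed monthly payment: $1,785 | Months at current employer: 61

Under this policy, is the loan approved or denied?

Denied

Credit score 830 ≥ 660 (meets base)
Total debts = (2,200 + 1,785 + 1,640) = 5,625. DTI = 5,625/12,750 = 44.1% > 43% — standard DTI limit exceeded.
Reserves = 13,740/1,785 = 7.7 months ≥ 3
Employment 61 ≥ 24 months
DTI 44.1% is within the 43%–46% exception band; checking compensating factors.
Override check — reserves: 7.7 mo (short of 12); score: 830 (ok).
Compensating-factor requirement not fully met.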